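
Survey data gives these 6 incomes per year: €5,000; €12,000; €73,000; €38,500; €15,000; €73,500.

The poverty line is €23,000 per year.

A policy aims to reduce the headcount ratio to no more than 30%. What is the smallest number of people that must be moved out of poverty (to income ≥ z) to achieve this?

2

3 of the 6 people are poor, so H = 3/6 = 0.500.
A headcount ratio of at most 30% allows at most ⌊0.30 × 6⌋ = 1 poor people.
So at least 3 − 1 = 2 must be lifted.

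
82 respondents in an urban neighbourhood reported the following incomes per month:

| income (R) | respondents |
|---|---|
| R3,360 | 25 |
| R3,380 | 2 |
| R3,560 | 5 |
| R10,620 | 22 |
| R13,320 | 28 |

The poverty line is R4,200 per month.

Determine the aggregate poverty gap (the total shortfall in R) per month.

Poor units: 25×R3,360, 2×R3,380, 5×R3,560 (q = 32 of N = 82).
Individual gaps: 25×(4200−3360) = 21000; 2×(4200−3380) = 1640; 5×(4200−3560) = 3200.
Aggregate gap = R25,840.

R25,840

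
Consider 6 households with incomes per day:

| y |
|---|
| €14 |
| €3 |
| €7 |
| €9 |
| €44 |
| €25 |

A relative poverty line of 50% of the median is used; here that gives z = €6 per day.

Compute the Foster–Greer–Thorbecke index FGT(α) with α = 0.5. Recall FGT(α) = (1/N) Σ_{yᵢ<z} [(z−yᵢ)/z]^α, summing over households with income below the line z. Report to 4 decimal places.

Below z: €3 (q = 1 of N = 6).
Gap ratios (z−y)/z: (6−3)/6 = 0.5000.
Raised to α = 0.5: 0.70711.
Sum = 0.707107; FGT(0.5) = 0.707107 / 6 = 0.1179.

0.1179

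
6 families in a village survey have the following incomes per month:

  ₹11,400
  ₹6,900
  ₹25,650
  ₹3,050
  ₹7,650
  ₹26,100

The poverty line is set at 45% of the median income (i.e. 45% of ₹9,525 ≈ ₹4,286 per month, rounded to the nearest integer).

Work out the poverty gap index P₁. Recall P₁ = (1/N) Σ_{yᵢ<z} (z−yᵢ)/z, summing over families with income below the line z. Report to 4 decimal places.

Incomes under z: ₹3,050 (q = 1 of N = 6).
Shortfall ratios: (4286−3050)/4286 = 0.2884.
Sum of shortfalls = 0.288381; P₁ averages over all N: 0.288381 / 6 = 0.0481.

0.0481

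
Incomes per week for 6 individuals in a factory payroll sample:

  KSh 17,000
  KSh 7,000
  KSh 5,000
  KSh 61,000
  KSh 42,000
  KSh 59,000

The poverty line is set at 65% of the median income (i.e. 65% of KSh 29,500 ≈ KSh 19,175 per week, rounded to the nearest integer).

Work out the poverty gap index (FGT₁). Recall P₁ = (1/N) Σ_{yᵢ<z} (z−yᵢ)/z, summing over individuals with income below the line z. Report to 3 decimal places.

0.248

Below the line: KSh 5,000, KSh 7,000, KSh 17,000 (q = 3 of N = 6).
Shortfall ratios: (19175−5000)/19175 = 0.7392; (19175−7000)/19175 = 0.6349; (19175−17000)/19175 = 0.1134.
Σ = 1.487614. Dividing by the full population N = 6 gives P₁ = 0.248.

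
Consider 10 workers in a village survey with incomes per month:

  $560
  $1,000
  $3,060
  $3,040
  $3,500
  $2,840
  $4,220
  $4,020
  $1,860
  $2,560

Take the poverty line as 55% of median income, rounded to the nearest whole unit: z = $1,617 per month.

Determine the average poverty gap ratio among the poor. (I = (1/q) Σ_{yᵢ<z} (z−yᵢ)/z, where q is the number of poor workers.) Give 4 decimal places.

0.5176

Below z: $560, $1,000 (q = 2 of N = 10).
Shortfall ratios (z−y)/z: 0.6537, 0.3816; sum = 1.035250.
I averages over the q = 2 poor units only: 1.035250 / 2 = 0.5176.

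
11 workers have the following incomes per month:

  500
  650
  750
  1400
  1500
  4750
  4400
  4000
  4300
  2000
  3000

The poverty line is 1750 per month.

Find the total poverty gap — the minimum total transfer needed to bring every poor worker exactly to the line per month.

Below z: 500, 650, 750, 1400, 1500 (q = 5 of N = 11).
Individual gaps: 1750−500 = 1250; 1750−650 = 1100; 1750−750 = 1000; 1750−1400 = 350; 1750−1500 = 250.
Aggregate gap = 3950.

3950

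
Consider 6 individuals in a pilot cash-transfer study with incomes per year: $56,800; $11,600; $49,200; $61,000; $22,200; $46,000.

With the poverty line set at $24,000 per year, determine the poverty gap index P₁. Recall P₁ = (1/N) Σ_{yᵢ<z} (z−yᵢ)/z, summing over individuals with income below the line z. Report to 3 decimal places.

0.099

Incomes under z: $11,600, $22,200 (q = 2 of N = 6).
Relative gaps: (24000−11600)/24000 = 0.5167; (24000−22200)/24000 = 0.0750.
Sum of shortfalls = 0.591667; P₁ averages over all N: 0.591667 / 6 = 0.099.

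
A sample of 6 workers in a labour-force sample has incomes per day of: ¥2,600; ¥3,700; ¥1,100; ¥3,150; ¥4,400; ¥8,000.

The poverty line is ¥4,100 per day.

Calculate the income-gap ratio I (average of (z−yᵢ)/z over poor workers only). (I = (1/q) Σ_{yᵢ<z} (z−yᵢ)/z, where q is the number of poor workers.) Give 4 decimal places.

Poor units: ¥1,100, ¥2,600, ¥3,150, ¥3,700 (q = 4 of N = 6).
Relative gaps: 0.7317, 0.3659, 0.2317, 0.0976; sum = 1.426829.
The income-gap ratio divides by q (the poor only): 1.426829 / 4 = 0.3567.

0.3567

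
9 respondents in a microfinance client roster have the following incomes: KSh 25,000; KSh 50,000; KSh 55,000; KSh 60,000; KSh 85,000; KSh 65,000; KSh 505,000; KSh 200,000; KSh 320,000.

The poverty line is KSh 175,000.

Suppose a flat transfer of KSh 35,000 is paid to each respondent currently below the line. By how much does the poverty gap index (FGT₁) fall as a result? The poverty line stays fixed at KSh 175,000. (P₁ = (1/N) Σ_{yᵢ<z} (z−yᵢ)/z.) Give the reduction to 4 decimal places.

0.1333

Before: below the line — KSh 25,000, KSh 50,000, KSh 55,000, KSh 60,000, KSh 65,000, KSh 85,000; poverty gap index (FGT₁) = 0.450794.
After the KSh 35,000 transfer: below the line — KSh 60,000, KSh 85,000, KSh 90,000, KSh 95,000, KSh 100,000, KSh 120,000; poverty gap index (FGT₁) = 0.317460.
Reduction = 0.450794 − 0.317460 = 0.1333.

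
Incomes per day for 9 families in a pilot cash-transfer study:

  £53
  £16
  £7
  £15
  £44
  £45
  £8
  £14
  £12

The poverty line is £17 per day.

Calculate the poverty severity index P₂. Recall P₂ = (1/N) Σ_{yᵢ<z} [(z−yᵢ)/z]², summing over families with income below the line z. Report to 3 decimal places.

Incomes under z: £7, £8, £12, £14, £15, £16 (q = 6 of N = 9).
Relative gaps: (17−7)/17 = 0.5882; (17−8)/17 = 0.5294; (17−12)/17 = 0.2941; (17−14)/17 = 0.1765; (17−15)/17 = 0.1176; (17−16)/17 = 0.0588.
Squared: 0.3460; 0.2803; 0.0865; 0.0311; 0.0138; 0.0035.
Sum = 0.761246; P₂ = 0.761246 / 9 = 0.085.

0.085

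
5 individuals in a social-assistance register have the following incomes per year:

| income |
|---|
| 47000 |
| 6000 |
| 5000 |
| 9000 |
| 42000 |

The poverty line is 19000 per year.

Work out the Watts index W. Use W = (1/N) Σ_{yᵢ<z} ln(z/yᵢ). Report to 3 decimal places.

0.647

Incomes under z: 5000, 6000, 9000 (q = 3 of N = 5).
Log shortfalls: ln(19000/5000) = 1.3350; ln(19000/6000) = 1.1527; ln(19000/9000) = 0.7472.
W = 3.234895 / 5 = 0.647.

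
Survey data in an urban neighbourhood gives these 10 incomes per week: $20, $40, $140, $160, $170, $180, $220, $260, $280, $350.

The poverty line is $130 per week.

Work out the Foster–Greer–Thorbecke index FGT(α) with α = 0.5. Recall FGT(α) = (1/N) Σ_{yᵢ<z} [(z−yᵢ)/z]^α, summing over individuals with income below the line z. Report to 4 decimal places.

0.1752

Below z: $20, $40 (q = 2 of N = 10).
Relative gaps: (130−20)/130 = 0.8462; (130−40)/130 = 0.6923.
Raised to α = 0.5: 0.91987; 0.83205.
Sum = 1.751917; FGT(0.5) = 1.751917 / 10 = 0.1752.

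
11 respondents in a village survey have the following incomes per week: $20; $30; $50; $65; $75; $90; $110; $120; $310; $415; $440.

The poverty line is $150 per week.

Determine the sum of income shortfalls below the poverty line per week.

Below z: $20, $30, $50, $65, $75, $90, $110, $120 (q = 8 of N = 11).
Individual gaps: 150−20 = 130; 150−30 = 120; 150−50 = 100; 150−65 = 85; 150−75 = 75; 150−90 = 60; 150−110 = 40; 150−120 = 30.
Aggregate gap = $640.

$640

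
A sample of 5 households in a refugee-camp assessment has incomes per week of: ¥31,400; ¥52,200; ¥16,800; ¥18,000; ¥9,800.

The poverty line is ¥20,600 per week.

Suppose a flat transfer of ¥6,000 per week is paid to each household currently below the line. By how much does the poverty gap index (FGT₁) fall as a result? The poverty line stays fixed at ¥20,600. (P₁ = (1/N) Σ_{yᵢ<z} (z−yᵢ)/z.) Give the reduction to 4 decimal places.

Before: below the line — ¥9,800, ¥16,800, ¥18,000; poverty gap index (FGT₁) = 0.166990.
After the ¥6,000 transfer: below the line — ¥15,800; poverty gap index (FGT₁) = 0.046602.
Reduction = 0.166990 − 0.046602 = 0.1204.

0.1204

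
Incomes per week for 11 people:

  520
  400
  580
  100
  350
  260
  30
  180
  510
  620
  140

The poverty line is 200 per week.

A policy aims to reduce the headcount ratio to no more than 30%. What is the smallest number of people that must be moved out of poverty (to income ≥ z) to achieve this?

4 of the 11 people are poor, so H = 4/11 = 0.364.
A headcount ratio of at most 30% allows at most ⌊0.30 × 11⌋ = 3 poor people.
So at least 4 − 3 = 1 must be lifted.

1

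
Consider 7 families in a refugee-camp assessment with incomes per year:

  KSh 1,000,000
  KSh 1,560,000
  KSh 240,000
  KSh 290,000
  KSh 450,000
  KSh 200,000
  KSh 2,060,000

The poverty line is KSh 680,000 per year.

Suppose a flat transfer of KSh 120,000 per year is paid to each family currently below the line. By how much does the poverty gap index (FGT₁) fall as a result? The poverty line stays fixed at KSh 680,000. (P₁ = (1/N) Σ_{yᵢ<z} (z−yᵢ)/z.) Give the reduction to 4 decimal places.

Before: below the line — KSh 200,000, KSh 240,000, KSh 290,000, KSh 450,000; poverty gap index (FGT₁) = 0.323529.
After the KSh 120,000 transfer: below the line — KSh 320,000, KSh 360,000, KSh 410,000, KSh 570,000; poverty gap index (FGT₁) = 0.222689.
Reduction = 0.323529 − 0.222689 = 0.1008.

0.1008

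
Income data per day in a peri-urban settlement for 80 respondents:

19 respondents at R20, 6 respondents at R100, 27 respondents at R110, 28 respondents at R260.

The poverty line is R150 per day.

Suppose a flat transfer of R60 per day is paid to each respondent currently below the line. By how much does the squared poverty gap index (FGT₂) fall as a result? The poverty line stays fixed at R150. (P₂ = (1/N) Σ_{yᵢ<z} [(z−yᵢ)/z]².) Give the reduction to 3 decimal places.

0.159

Before: below the line — 19×R20, 6×R100, 27×R110; squared poverty gap index (FGT₂) = 0.21072.
After the R60 transfer: below the line — 19×R80; squared poverty gap index (FGT₂) = 0.05172.
Reduction = 0.21072 − 0.05172 = 0.159.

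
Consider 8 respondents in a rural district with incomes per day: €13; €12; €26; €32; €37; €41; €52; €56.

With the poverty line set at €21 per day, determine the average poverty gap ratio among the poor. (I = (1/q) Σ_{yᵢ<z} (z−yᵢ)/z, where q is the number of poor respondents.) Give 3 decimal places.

0.405

Incomes under z: €12, €13 (q = 2 of N = 8).
Shortfall ratios (z−y)/z: 0.4286, 0.3810; sum = 0.809524.
I averages over the q = 2 poor units only: 0.809524 / 2 = 0.405.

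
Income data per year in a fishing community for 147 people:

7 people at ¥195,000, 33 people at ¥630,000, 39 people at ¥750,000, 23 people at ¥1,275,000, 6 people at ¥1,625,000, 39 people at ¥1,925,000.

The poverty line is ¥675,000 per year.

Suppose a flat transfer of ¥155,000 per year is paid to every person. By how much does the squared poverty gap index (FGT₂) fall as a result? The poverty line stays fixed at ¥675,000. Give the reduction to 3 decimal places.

Before: below the line — 7×¥195,000, 33×¥630,000; squared poverty gap index (FGT₂) = 0.02508.
After the ¥155,000 transfer: below the line — 7×¥350,000; squared poverty gap index (FGT₂) = 0.01104.
Reduction = 0.02508 − 0.01104 = 0.014.

0.014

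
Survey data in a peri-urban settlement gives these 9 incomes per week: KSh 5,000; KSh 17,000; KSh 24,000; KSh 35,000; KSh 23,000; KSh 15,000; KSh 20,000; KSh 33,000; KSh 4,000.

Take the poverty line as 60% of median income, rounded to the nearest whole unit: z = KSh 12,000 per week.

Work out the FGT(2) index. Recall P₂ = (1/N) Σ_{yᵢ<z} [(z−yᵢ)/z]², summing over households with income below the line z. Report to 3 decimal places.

Below the line: KSh 4,000, KSh 5,000 (q = 2 of N = 9).
Relative gaps: (12000−4000)/12000 = 0.6667; (12000−5000)/12000 = 0.5833.
Squared: 0.4444; 0.3403.
Sum = 0.784722; P₂ = 0.784722 / 9 = 0.087.

0.087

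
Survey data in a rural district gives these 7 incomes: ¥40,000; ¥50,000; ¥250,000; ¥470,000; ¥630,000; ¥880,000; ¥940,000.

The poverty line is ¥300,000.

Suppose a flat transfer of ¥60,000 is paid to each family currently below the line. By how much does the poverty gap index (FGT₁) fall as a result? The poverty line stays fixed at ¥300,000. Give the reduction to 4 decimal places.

0.0810

Before: below the line — ¥40,000, ¥50,000, ¥250,000; poverty gap index (FGT₁) = 0.266667.
After the ¥60,000 transfer: below the line — ¥100,000, ¥110,000; poverty gap index (FGT₁) = 0.185714.
Reduction = 0.266667 − 0.185714 = 0.0810.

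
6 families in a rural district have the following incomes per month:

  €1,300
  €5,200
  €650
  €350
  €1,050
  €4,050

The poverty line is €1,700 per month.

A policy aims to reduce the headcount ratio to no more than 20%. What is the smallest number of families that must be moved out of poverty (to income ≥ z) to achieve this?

3

Currently q = 4 of N = 6 are below the line (H = 0.667).
A headcount ratio of at most 20% allows at most ⌊0.20 × 6⌋ = 1 poor families.
So at least 4 − 1 = 3 must be lifted.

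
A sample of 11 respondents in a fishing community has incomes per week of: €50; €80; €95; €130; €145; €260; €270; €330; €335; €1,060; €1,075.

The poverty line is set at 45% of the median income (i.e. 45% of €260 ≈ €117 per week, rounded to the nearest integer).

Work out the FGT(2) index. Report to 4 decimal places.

0.0421

Below z: €50, €80, €95 (q = 3 of N = 11).
Gap ratios (z−y)/z: (117−50)/117 = 0.5726; (117−80)/117 = 0.3162; (117−95)/117 = 0.1880.
Squared: 0.3279; 0.1000; 0.0354.
Sum = 0.463292; P₂ = 0.463292 / 11 = 0.0421.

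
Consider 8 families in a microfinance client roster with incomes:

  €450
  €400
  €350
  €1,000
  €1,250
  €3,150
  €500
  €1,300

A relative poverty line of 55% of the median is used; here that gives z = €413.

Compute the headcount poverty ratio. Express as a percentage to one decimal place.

2 of the 8 families have income below €413.
H = 2/8 = 25.0%.

25.0%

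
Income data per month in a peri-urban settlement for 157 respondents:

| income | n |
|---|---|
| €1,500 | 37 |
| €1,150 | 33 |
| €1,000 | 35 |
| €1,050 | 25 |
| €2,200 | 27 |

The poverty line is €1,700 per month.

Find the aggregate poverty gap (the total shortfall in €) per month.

€66,300

Incomes under z: 35×€1,000, 25×€1,050, 33×€1,150, 37×€1,500 (q = 130 of N = 157).
Individual gaps: 35×(1700−1000) = 24500; 25×(1700−1050) = 16250; 33×(1700−1150) = 18150; 37×(1700−1500) = 7400.
Aggregate gap = €66,300.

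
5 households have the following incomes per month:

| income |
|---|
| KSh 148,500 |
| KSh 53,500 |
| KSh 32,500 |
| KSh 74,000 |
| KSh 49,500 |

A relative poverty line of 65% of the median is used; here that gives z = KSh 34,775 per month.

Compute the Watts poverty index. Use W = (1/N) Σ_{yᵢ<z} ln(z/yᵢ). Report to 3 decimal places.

Below z: KSh 32,500 (q = 1 of N = 5).
Log shortfalls: ln(34775/32500) = 0.0677.
W = 0.067659 / 5 = 0.014.

0.014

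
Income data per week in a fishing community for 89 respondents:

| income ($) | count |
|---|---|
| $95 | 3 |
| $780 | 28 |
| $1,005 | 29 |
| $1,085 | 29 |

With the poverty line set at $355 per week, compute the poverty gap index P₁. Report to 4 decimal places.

0.0247

Below the line: 3×$95 (q = 3 of N = 89).
Normalized shortfalls: (355−95)/355 = 0.7324 (×3).
Σ = 2.197183. Dividing by the full population N = 89 gives P₁ = 0.0247.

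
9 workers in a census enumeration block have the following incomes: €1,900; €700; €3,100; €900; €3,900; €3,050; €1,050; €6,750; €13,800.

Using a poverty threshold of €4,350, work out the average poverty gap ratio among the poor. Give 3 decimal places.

Poor units: €700, €900, €1,050, €1,900, €3,050, €3,100, €3,900 (q = 7 of N = 9).
Shortfall ratios (z−y)/z: 0.8391, 0.7931, 0.7586, 0.5632, 0.2989, 0.2874, 0.1034; sum = 3.643678.
I averages over the q = 7 poor units only: 3.643678 / 7 = 0.521.

0.521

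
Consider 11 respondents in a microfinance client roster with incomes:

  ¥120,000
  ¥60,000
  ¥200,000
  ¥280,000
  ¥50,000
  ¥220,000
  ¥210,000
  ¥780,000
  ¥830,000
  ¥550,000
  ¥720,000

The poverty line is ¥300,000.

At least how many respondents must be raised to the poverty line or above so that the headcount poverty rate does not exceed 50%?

2

Currently q = 7 of N = 11 are below the line (H = 0.636).
A headcount ratio of at most 50% allows at most ⌊0.50 × 11⌋ = 5 poor respondents.
So at least 7 − 5 = 2 must be lifted.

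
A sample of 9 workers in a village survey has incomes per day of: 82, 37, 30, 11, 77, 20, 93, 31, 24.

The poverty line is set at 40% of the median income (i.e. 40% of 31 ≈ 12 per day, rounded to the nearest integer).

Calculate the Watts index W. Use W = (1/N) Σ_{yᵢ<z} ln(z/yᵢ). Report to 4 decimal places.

0.0097

Poor units: 11 (q = 1 of N = 9).
Log gaps: ln(12/11) = 0.0870.
W = 0.087011 / 9 = 0.0097.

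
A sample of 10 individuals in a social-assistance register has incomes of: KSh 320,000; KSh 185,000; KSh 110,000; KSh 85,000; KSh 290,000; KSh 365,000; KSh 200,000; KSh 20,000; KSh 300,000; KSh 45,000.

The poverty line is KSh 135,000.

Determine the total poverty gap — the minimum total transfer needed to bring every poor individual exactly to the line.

Below the line: KSh 20,000, KSh 45,000, KSh 85,000, KSh 110,000 (q = 4 of N = 10).
Individual gaps: 135000−20000 = 115000; 135000−45000 = 90000; 135000−85000 = 50000; 135000−110000 = 25000.
Aggregate gap = KSh 280,000.

KSh 280,000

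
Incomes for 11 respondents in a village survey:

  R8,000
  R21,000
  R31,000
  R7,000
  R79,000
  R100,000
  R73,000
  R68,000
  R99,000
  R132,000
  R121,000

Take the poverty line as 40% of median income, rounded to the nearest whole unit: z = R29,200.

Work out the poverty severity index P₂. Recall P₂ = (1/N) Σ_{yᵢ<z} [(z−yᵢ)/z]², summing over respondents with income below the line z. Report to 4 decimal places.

0.1076

Below the line: R7,000, R8,000, R21,000 (q = 3 of N = 11).
Relative gaps: (29200−7000)/29200 = 0.7603; (29200−8000)/29200 = 0.7260; (29200−21000)/29200 = 0.2808.
Squared: 0.5780; 0.5271; 0.0789.
Sum = 1.183993; P₂ = 1.183993 / 11 = 0.1076.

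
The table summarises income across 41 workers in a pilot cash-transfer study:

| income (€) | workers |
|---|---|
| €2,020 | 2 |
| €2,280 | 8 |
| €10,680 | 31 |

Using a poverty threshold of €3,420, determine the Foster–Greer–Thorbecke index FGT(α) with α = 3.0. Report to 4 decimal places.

Below z: 2×€2,020, 8×€2,280 (q = 10 of N = 41).
Relative gaps: (3420−2020)/3420 = 0.4094 (×2); (3420−2280)/3420 = 0.3333 (×8).
Raised to α = 3.0: 0.06860 (×2); 0.03704 (×8).
Sum = 0.433491; FGT(3.0) = 0.433491 / 41 = 0.0106.

0.0106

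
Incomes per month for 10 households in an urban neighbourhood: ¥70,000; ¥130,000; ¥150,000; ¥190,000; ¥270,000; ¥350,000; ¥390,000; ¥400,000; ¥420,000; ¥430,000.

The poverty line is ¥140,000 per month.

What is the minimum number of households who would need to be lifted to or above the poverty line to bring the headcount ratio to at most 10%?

1

Currently q = 2 of N = 10 are below the line (H = 0.200).
A headcount ratio of at most 10% allows at most ⌊0.10 × 10⌋ = 1 poor households.
So at least 2 − 1 = 1 must be lifted.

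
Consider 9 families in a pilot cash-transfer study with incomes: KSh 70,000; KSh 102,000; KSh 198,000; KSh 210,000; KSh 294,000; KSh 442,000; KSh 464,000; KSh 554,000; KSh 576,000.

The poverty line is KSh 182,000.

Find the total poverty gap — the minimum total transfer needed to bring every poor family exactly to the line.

Incomes under z: KSh 70,000, KSh 102,000 (q = 2 of N = 9).
Individual gaps: 182000−70000 = 112000; 182000−102000 = 80000.
Aggregate gap = KSh 192,000.

KSh 192,000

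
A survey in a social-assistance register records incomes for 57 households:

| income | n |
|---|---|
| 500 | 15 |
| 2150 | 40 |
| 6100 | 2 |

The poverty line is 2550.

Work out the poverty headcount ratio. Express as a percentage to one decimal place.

96.5%

55 of the 57 households have income below 2550.
H = 55/57 = 96.5%.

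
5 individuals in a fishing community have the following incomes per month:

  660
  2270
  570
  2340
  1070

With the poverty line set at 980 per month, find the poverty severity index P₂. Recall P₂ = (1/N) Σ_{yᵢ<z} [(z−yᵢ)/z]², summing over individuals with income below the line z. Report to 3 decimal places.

0.056

Poor units: 570, 660 (q = 2 of N = 5).
Normalized shortfalls: (980−570)/980 = 0.4184; (980−660)/980 = 0.3265.
Squared: 0.1750; 0.1066.
Sum = 0.281653; P₂ = 0.281653 / 5 = 0.056.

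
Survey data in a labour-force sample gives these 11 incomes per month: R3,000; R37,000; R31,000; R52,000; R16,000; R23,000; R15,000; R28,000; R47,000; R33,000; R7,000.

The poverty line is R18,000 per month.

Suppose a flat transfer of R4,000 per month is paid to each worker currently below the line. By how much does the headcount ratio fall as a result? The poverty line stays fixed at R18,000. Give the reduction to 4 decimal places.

Before: below the line — R3,000, R7,000, R15,000, R16,000; headcount ratio = 0.363636.
After the R4,000 transfer: below the line — R7,000, R11,000; headcount ratio = 0.181818.
Reduction = 0.363636 − 0.181818 = 0.1818.

0.1818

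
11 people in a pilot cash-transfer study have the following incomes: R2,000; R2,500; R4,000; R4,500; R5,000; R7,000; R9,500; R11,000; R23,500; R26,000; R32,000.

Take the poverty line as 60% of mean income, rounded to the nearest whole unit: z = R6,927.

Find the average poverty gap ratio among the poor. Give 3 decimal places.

0.480

Below the line: R2,000, R2,500, R4,000, R4,500, R5,000 (q = 5 of N = 11).
Shortfall ratios (z−y)/z: 0.7113, 0.6391, 0.4225, 0.3504, 0.2782; sum = 2.401472.
I averages over the q = 5 poor units only: 2.401472 / 5 = 0.480.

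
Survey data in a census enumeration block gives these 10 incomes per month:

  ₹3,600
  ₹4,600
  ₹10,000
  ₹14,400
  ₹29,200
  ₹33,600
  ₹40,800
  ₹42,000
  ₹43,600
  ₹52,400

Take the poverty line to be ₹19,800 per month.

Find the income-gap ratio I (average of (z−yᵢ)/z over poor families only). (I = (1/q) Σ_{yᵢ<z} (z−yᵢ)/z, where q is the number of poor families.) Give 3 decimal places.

Below z: ₹3,600, ₹4,600, ₹10,000, ₹14,400 (q = 4 of N = 10).
Shortfall ratios (z−y)/z: 0.8182, 0.7677, 0.4949, 0.2727; sum = 2.353535.
I averages over the q = 4 poor units only: 2.353535 / 4 = 0.588.

0.588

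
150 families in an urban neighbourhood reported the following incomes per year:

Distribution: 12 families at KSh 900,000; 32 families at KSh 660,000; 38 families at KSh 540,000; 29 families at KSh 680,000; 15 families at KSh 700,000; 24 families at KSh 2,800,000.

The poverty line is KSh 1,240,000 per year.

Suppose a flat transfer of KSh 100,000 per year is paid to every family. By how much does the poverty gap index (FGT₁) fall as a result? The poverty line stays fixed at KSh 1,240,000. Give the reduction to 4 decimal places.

0.0677

Before: below the line — 38×KSh 540,000, 32×KSh 660,000, 29×KSh 680,000, 15×KSh 700,000, 12×KSh 900,000; poverty gap index (FGT₁) = 0.395591.
After the KSh 100,000 transfer: below the line — 38×KSh 640,000, 32×KSh 760,000, 29×KSh 780,000, 15×KSh 800,000, 12×KSh 1,000,000; poverty gap index (FGT₁) = 0.327849.
Reduction = 0.395591 − 0.327849 = 0.0677.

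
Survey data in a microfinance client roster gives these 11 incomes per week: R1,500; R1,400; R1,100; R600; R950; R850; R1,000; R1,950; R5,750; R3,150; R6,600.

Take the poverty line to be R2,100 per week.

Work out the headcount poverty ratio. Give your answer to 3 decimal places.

8 of the 11 families have income below R2,100.
H = 8/11 = 0.727.

0.727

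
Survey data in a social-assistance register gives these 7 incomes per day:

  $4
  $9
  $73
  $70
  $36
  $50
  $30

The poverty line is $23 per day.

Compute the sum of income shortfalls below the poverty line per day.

$33

Incomes under z: $4, $9 (q = 2 of N = 7).
Individual gaps: 23−4 = 19; 23−9 = 14.
Aggregate gap = $33.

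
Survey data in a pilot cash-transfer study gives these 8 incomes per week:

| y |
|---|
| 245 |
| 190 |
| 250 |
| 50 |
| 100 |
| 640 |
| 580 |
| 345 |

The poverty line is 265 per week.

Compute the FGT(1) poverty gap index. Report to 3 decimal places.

Below the line: 50, 100, 190, 245, 250 (q = 5 of N = 8).
Relative gaps: (265−50)/265 = 0.8113; (265−100)/265 = 0.6226; (265−190)/265 = 0.2830; (265−245)/265 = 0.0755; (265−250)/265 = 0.0566.
Σ = 1.849057. Dividing by the full population N = 8 gives P₁ = 0.231.

0.231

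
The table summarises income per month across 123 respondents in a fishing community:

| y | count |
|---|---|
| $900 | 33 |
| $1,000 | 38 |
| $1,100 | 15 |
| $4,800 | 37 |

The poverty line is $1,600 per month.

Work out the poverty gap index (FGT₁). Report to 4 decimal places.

0.2713

Below z: 33×$900, 38×$1,000, 15×$1,100 (q = 86 of N = 123).
Normalized shortfalls: (1600−900)/1600 = 0.4375 (×33); (1600−1000)/1600 = 0.3750 (×38); (1600−1100)/1600 = 0.3125 (×15).
Sum of shortfalls = 33.375000; P₁ averages over all N: 33.375000 / 123 = 0.2713.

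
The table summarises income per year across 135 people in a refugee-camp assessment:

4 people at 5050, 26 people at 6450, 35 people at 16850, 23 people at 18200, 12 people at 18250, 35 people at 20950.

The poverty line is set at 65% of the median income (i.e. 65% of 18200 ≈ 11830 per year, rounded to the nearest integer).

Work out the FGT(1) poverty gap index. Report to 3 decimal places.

Below z: 4×5050, 26×6450 (q = 30 of N = 135).
Relative gaps: (11830−5050)/11830 = 0.5731 (×4); (11830−6450)/11830 = 0.4548 (×26).
Sum of shortfalls = 14.116653; P₁ averages over all N: 14.116653 / 135 = 0.105.

0.105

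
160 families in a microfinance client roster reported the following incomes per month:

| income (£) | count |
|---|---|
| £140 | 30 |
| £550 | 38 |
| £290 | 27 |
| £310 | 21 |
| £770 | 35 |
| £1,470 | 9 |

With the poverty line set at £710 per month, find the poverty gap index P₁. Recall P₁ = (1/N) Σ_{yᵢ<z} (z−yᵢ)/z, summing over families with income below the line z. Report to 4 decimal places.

Below the line: 30×£140, 27×£290, 21×£310, 38×£550 (q = 116 of N = 160).
Gap ratios (z−y)/z: (710−140)/710 = 0.8028 (×30); (710−290)/710 = 0.5915 (×27); (710−310)/710 = 0.5634 (×21); (710−550)/710 = 0.2254 (×38).
Σ = 60.450704. Dividing by the full population N = 160 gives P₁ = 0.3778.

0.3778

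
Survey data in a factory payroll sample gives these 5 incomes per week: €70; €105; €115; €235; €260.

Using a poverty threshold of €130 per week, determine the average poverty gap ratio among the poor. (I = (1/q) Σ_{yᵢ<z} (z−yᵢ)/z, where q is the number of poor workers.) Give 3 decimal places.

Poor units: €70, €105, €115 (q = 3 of N = 5).
Relative gaps: 0.4615, 0.1923, 0.1154; sum = 0.769231.
The income-gap ratio divides by q (the poor only): 0.769231 / 3 = 0.256.

0.256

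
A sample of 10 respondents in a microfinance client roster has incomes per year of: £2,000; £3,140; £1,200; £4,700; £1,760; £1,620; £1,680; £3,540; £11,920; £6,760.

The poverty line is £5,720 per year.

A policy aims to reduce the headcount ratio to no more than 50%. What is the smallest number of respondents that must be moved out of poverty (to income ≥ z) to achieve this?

3

8 of the 10 respondents are poor, so H = 8/10 = 0.800.
A headcount ratio of at most 50% allows at most ⌊0.50 × 10⌋ = 5 poor respondents.
So at least 8 − 5 = 3 must be lifted.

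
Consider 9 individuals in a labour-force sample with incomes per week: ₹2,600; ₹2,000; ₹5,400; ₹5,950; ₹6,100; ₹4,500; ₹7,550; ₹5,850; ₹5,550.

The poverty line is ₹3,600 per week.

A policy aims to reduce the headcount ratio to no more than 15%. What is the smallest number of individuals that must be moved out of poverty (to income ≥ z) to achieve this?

1

Currently q = 2 of N = 9 are below the line (H = 0.222).
A headcount ratio of at most 15% allows at most ⌊0.15 × 9⌋ = 1 poor individuals.
So at least 2 − 1 = 1 must be lifted.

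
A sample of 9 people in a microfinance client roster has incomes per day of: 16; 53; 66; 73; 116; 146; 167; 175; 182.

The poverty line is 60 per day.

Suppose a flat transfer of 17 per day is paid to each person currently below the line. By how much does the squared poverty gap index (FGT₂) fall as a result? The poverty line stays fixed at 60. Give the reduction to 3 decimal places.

0.039

Before: below the line — 16, 53; squared poverty gap index (FGT₂) = 0.06127.
After the 17 transfer: below the line — 33; squared poverty gap index (FGT₂) = 0.02250.
Reduction = 0.06127 − 0.02250 = 0.039.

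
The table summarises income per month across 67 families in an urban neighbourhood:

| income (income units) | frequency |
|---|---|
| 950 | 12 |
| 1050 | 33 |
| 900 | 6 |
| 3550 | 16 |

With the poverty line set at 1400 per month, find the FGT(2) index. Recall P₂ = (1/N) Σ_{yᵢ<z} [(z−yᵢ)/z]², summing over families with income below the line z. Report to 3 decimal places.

Incomes under z: 6×900, 12×950, 33×1050 (q = 51 of N = 67).
Normalized shortfalls: (1400−900)/1400 = 0.3571 (×6); (1400−950)/1400 = 0.3214 (×12); (1400−1050)/1400 = 0.2500 (×33).
Squared: 0.1276 (×6); 0.1033 (×12); 0.0625 (×33).
Sum = 4.067602; P₂ = 4.067602 / 67 = 0.061.

0.061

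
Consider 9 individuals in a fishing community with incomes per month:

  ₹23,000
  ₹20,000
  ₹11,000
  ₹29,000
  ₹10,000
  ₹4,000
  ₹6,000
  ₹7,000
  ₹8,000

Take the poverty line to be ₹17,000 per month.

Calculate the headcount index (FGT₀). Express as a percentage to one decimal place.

66.7%

6 of the 9 individuals have income below ₹17,000.
H = 6/9 = 66.7%.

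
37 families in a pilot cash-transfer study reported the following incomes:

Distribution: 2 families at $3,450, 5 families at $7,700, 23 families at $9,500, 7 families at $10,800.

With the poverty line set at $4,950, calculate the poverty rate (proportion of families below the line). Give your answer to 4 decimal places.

2 of the 37 families have income below $4,950.
H = 2/37 = 0.0541.

0.0541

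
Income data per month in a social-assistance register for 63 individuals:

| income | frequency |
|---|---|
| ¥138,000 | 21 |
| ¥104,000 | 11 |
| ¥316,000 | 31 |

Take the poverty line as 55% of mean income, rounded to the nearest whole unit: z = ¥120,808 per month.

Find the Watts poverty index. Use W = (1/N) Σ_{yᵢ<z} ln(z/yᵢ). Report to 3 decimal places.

0.026

Poor units: 11×¥104,000 (q = 11 of N = 63).
ln(z/y) terms: ln(120808/104000) = 0.1498 (×11).
W = 1.647928 / 63 = 0.026.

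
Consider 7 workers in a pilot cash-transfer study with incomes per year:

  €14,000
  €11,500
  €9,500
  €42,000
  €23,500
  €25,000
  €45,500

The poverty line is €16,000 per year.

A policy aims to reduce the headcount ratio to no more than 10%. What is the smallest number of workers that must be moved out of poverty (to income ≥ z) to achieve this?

3

3 of the 7 workers are poor, so H = 3/7 = 0.429.
A headcount ratio of at most 10% allows at most ⌊0.10 × 7⌋ = 0 poor workers.
So at least 3 − 0 = 3 must be lifted.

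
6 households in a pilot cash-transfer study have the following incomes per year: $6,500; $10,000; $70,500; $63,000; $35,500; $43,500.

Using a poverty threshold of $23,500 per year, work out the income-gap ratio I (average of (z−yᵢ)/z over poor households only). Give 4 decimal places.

Poor units: $6,500, $10,000 (q = 2 of N = 6).
Relative gaps: 0.7234, 0.5745; sum = 1.297872.
The income-gap ratio divides by q (the poor only): 1.297872 / 2 = 0.6489.

0.6489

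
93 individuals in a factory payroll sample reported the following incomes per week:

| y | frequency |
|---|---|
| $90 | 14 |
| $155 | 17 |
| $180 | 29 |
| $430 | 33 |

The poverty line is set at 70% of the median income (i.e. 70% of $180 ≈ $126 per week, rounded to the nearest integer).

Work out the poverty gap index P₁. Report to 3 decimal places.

0.043

Poor units: 14×$90 (q = 14 of N = 93).
Normalized shortfalls: (126−90)/126 = 0.2857 (×14).
Sum of shortfalls = 4.000000; P₁ averages over all N: 4.000000 / 93 = 0.043.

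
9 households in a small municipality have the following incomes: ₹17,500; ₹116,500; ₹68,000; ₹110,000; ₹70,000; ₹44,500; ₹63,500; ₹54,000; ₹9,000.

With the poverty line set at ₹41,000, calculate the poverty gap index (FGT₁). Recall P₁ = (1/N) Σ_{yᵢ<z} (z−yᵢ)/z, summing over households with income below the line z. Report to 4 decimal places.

Poor units: ₹9,000, ₹17,500 (q = 2 of N = 9).
Relative gaps: (41000−9000)/41000 = 0.7805; (41000−17500)/41000 = 0.5732.
Sum of shortfalls = 1.353659; P₁ averages over all N: 1.353659 / 9 = 0.1504.

0.1504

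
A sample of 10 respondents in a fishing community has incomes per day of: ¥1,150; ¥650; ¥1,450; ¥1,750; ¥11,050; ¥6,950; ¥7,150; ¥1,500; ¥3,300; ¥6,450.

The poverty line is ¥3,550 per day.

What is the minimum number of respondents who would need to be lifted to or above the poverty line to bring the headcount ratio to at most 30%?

3

Currently q = 6 of N = 10 are below the line (H = 0.600).
A headcount ratio of at most 30% allows at most ⌊0.30 × 10⌋ = 3 poor respondents.
So at least 6 − 3 = 3 must be lifted.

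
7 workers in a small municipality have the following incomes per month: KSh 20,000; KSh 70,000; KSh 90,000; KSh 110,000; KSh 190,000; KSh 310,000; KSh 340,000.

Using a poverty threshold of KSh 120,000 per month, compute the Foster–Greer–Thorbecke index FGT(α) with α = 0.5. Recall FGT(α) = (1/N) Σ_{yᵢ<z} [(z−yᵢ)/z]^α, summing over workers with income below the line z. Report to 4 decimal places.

Below the line: KSh 20,000, KSh 70,000, KSh 90,000, KSh 110,000 (q = 4 of N = 7).
Normalized shortfalls: (120000−20000)/120000 = 0.8333; (120000−70000)/120000 = 0.4167; (120000−90000)/120000 = 0.2500; (120000−110000)/120000 = 0.0833.
Raised to α = 0.5: 0.91287; 0.64550; 0.50000; 0.28868.
Sum = 2.347043; FGT(0.5) = 2.347043 / 7 = 0.3353.

0.3353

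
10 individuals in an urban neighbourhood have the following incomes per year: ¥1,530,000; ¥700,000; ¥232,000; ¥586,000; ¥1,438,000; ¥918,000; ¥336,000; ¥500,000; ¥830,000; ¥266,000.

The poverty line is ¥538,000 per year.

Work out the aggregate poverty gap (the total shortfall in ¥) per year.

Below the line: ¥232,000, ¥266,000, ¥336,000, ¥500,000 (q = 4 of N = 10).
Individual gaps: 538000−232000 = 306000; 538000−266000 = 272000; 538000−336000 = 202000; 538000−500000 = 38000.
Aggregate gap = ¥818,000.

¥818,000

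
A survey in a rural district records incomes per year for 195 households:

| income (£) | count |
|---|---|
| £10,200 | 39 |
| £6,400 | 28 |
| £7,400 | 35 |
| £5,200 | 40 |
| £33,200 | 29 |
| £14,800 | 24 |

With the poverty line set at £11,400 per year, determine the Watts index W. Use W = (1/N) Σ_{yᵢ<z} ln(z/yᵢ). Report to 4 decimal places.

0.3437

Below the line: 40×£5,200, 28×£6,400, 35×£7,400, 39×£10,200 (q = 142 of N = 195).
ln(z/y) terms: ln(11400/5200) = 0.7850 (×40); ln(11400/6400) = 0.5773 (×28); ln(11400/7400) = 0.4321 (×35); ln(11400/10200) = 0.1112 (×39).
W = 67.025487 / 195 = 0.3437.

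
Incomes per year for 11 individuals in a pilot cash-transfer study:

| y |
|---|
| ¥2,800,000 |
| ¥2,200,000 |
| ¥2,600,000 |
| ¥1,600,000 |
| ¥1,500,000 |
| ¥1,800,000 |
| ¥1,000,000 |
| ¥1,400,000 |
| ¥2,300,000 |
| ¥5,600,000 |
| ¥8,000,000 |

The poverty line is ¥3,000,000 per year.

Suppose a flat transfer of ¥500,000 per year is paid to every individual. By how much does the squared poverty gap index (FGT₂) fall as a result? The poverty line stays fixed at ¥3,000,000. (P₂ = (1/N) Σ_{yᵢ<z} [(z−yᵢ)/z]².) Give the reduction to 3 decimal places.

0.077

Before: below the line — ¥1,000,000, ¥1,400,000, ¥1,500,000, ¥1,600,000, ¥1,800,000, ¥2,200,000, ¥2,300,000, ¥2,600,000, ¥2,800,000; squared poverty gap index (FGT₂) = 0.13677.
After the ¥500,000 transfer: below the line — ¥1,500,000, ¥1,900,000, ¥2,000,000, ¥2,100,000, ¥2,300,000, ¥2,700,000, ¥2,800,000; squared poverty gap index (FGT₂) = 0.05949.
Reduction = 0.13677 − 0.05949 = 0.077.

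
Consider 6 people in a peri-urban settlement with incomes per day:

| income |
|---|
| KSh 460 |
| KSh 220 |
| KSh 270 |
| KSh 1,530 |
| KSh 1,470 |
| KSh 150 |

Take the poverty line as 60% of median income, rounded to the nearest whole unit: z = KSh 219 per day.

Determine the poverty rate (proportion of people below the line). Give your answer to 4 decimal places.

1 of the 6 people have income below KSh 219.
H = 1/6 = 0.1667.

0.1667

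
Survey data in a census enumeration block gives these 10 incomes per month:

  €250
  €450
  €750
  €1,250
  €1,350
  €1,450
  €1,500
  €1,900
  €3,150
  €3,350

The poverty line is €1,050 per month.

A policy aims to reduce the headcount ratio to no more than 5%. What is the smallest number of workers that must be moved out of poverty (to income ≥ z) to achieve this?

3 of the 10 workers are poor, so H = 3/10 = 0.300.
A headcount ratio of at most 5% allows at most ⌊0.05 × 10⌋ = 0 poor workers.
So at least 3 − 0 = 3 must be lifted.

3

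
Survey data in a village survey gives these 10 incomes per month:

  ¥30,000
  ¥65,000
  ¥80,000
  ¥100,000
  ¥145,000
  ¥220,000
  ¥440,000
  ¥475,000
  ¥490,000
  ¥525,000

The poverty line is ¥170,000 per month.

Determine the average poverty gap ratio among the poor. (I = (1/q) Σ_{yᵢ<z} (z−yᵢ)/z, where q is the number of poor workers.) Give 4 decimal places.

Below the line: ¥30,000, ¥65,000, ¥80,000, ¥100,000, ¥145,000 (q = 5 of N = 10).
Shortfall ratios (z−y)/z: 0.8235, 0.6176, 0.5294, 0.4118, 0.1471; sum = 2.529412.
The income-gap ratio divides by q (the poor only): 2.529412 / 5 = 0.5059.

0.5059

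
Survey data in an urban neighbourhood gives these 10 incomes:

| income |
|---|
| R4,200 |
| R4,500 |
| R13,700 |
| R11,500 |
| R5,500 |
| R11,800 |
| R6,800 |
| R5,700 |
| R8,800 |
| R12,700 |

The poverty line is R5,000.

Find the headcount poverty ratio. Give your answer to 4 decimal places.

0.2000

2 of the 10 individuals have income below R5,000.
H = 2/10 = 0.2000.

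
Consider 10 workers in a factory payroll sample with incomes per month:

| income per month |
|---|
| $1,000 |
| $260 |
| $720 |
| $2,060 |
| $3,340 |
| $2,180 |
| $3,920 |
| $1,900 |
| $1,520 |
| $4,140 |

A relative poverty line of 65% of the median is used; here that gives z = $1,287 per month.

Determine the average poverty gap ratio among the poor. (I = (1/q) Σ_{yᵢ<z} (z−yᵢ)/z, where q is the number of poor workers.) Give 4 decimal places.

0.4872

Below the line: $260, $720, $1,000 (q = 3 of N = 10).
Relative gaps: 0.7980, 0.4406, 0.2230; sum = 1.461538.
I averages over the q = 3 poor units only: 1.461538 / 3 = 0.4872.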